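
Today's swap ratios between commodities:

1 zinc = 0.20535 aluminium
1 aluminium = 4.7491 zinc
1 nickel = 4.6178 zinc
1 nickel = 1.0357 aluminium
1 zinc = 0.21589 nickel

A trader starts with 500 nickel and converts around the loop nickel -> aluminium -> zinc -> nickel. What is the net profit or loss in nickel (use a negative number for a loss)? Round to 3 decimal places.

30.943

500 nickel × 1.0357 = 517.85 aluminium
517.85 aluminium × 4.7491 = 2459.321435 zinc
2459.321435 zinc × 0.21589 = 530.94290460215 nickel
Net change: 530.94290460215 − 500 = 30.94290460215 nickel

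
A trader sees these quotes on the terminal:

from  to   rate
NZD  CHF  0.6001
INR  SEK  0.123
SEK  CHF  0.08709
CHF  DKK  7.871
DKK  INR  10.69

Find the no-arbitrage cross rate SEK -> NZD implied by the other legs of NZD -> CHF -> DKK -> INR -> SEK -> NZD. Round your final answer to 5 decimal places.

0.16101

Known legs of the cycle: 0.6001 × 7.871 × 10.69 × 0.123 = 6.210639996177
For no arbitrage the full-cycle product must be 1, so the missing rate is 1 / 6.210639996177 ≈ 0.1610140.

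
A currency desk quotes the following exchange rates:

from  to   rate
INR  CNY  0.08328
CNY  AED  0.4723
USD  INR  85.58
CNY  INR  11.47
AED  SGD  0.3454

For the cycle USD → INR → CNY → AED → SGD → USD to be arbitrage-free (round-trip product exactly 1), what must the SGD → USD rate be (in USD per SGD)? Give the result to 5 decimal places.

0.86010

Known legs of the cycle: 85.58 × 0.08328 × 0.4723 × 0.3454 = 1.162661462099808
For no arbitrage the full-cycle product must be 1, so the missing rate is 1 / 1.162661462099808 ≈ 0.8600956.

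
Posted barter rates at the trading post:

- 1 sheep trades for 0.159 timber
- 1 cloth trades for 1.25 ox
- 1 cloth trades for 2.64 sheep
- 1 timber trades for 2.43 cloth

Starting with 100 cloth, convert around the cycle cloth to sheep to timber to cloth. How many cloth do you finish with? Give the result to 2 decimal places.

102.00

100 cloth × 2.64 = 264 sheep
264 sheep × 0.159 = 41.976 timber
41.976 timber × 2.43 = 102.00168 cloth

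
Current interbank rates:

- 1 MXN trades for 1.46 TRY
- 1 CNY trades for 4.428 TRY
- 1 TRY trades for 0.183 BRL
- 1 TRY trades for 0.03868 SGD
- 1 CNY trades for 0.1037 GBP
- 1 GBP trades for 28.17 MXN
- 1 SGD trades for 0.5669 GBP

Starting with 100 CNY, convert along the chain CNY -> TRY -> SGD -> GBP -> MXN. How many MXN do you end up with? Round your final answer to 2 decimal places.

100 CNY × 4.428 = 442.8 TRY
442.8 TRY × 0.03868 = 17.127504 SGD
17.127504 SGD × 0.5669 = 9.7095820176 GBP
9.7095820176 GBP × 28.17 = 273.518925435792 MXN

273.52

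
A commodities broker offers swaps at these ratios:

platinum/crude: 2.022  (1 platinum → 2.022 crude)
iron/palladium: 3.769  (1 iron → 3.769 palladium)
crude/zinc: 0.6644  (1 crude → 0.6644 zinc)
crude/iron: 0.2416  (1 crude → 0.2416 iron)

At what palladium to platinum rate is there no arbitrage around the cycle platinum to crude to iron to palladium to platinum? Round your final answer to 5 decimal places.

Known legs of the cycle: 2.022 × 0.2416 × 3.769 = 1.8412137888
For no arbitrage the full-cycle product must be 1, so the missing rate is 1 / 1.8412137888 ≈ 0.5431200.

0.54312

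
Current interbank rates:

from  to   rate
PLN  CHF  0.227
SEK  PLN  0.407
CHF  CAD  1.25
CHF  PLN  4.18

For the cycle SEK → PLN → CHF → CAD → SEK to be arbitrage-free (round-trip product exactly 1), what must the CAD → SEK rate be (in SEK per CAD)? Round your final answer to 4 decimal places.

8.6590

Known legs of the cycle: 0.407 × 0.227 × 1.25 = 0.11548625
For no arbitrage the full-cycle product must be 1, so the missing rate is 1 / 0.11548625 ≈ 8.659039.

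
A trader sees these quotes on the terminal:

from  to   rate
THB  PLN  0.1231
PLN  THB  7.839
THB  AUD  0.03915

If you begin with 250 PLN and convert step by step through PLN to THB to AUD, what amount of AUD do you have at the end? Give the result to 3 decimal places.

250 PLN × 7.839 = 1959.75 THB
1959.75 THB × 0.03915 = 76.7242125 AUD

76.724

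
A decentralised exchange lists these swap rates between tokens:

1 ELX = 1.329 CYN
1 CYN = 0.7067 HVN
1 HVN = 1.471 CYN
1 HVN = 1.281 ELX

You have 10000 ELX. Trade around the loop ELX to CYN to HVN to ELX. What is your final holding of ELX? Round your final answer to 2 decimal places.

10000 ELX × 1.329 = 13290 CYN
13290 CYN × 0.7067 = 9392.043 HVN
9392.043 HVN × 1.281 = 12031.207083 ELX

12031.21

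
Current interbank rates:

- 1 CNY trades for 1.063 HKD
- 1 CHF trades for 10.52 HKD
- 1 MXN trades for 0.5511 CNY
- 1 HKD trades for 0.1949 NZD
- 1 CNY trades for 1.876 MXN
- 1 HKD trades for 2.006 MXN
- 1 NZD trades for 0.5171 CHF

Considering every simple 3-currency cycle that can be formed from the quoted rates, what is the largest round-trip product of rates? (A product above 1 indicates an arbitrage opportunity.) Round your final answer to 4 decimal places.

1.1752

HKD→MXN→CNY→HKD: 2.006 × 0.5511 × 1.063 = 1.17515
HKD→NZD→CHF→HKD: 0.1949 × 0.5171 × 10.52 = 1.06023
Maximum is HKD→MXN→CNY→HKD at 1.1752; arbitrage exists.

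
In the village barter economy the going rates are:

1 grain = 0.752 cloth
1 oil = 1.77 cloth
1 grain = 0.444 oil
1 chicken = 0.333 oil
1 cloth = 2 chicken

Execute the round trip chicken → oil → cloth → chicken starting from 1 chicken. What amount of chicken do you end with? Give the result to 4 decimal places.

1.1788

1 chicken × 0.333 = 0.333 oil
0.333 oil × 1.77 = 0.58941 cloth
0.58941 cloth × 2 = 1.17882 chicken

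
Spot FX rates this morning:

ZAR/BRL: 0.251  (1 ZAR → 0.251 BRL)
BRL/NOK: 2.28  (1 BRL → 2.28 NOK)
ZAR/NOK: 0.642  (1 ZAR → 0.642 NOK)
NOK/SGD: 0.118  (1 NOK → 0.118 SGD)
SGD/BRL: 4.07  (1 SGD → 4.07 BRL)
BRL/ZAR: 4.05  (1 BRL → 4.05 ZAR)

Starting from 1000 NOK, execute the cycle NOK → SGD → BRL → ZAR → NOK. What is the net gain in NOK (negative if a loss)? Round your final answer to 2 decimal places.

248.72

1000 NOK × 0.118 = 118 SGD
118 SGD × 4.07 = 480.26 BRL
480.26 BRL × 4.05 = 1945.053 ZAR
1945.053 ZAR × 0.642 = 1248.724026 NOK
Net change: 1248.724026 − 1000 = 248.724026 NOK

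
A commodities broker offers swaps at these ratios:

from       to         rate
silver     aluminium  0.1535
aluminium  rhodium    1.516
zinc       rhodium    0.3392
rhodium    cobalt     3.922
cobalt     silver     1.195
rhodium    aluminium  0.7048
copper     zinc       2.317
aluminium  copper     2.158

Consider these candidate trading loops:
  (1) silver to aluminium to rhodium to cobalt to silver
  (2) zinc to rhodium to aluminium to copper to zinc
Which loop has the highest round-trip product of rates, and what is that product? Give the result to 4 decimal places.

1.1954

(1) 0.1535 × 1.516 × 3.922 × 1.195 = 1.09064
(2) 0.3392 × 0.7048 × 2.158 × 2.317 = 1.19536
Highest is cycle (2) at 1.1954 (>1, arbitrage).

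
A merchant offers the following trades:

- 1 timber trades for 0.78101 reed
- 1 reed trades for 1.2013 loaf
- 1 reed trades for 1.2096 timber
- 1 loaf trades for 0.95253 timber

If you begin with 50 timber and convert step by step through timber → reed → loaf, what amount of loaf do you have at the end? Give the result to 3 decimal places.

50 timber × 0.78101 = 39.0505 reed
39.0505 reed × 1.2013 = 46.91136565 loaf

46.911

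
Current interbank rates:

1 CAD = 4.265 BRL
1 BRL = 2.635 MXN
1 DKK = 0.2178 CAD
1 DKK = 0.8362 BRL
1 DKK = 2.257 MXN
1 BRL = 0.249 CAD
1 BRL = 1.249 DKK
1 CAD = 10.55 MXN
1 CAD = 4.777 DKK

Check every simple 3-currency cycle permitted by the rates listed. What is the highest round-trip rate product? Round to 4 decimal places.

DKK→CAD→BRL→DKK: 0.2178 × 4.265 × 1.249 = 1.16022
DKK→BRL→CAD→DKK: 0.8362 × 0.249 × 4.777 = 0.99464
Maximum is DKK→CAD→BRL→DKK at 1.1602; arbitrage exists.

1.1602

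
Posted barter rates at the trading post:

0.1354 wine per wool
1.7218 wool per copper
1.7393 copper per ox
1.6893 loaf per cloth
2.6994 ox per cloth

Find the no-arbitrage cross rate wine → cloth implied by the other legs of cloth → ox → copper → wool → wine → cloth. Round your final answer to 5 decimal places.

0.91360

Known legs of the cycle: 2.6994 × 1.7393 × 1.7218 × 0.1354 = 1.0945689100088424
For no arbitrage the full-cycle product must be 1, so the missing rate is 1 / 1.0945689100088424 ≈ 0.9136017.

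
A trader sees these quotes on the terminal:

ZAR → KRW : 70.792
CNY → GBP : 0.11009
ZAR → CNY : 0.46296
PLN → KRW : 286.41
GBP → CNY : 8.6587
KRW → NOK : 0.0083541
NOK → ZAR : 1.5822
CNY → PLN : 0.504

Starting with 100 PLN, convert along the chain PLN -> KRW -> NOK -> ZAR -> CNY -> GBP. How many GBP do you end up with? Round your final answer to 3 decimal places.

19.295

100 PLN × 286.41 = 28641 KRW
28641 KRW × 0.0083541 = 239.2697781 NOK
239.2697781 NOK × 1.5822 = 378.57264290982 ZAR
378.57264290982 ZAR × 0.46296 = 175.2639907615302672 CNY
175.2639907615302672 CNY × 0.11009 = 19.294812742936867116048 GBP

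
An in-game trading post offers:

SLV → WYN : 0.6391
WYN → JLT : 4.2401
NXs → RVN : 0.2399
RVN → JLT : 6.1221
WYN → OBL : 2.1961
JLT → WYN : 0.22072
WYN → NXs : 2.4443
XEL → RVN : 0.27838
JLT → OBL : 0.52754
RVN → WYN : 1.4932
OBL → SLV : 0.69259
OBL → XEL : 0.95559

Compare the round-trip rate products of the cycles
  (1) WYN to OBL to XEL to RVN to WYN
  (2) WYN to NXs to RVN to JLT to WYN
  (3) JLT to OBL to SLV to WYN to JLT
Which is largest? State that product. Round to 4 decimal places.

(1) 2.1961 × 0.95559 × 0.27838 × 1.4932 = 0.87233
(2) 2.4443 × 0.2399 × 6.1221 × 0.22072 = 0.79237
(3) 0.52754 × 0.69259 × 0.6391 × 4.2401 = 0.99009
Highest is cycle (3) at 0.9901 (≤1, no arbitrage).

0.9901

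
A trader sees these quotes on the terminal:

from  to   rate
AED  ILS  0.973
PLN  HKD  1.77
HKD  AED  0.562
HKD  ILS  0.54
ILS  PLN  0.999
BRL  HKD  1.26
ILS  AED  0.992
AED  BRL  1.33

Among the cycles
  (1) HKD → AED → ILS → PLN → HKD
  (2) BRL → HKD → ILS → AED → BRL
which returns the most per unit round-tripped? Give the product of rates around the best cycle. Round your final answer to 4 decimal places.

(1) 0.562 × 0.973 × 0.999 × 1.77 = 0.96691
(2) 1.26 × 0.54 × 0.992 × 1.33 = 0.89769
Highest is cycle (1) at 0.9669 (≤1, no arbitrage).

0.9669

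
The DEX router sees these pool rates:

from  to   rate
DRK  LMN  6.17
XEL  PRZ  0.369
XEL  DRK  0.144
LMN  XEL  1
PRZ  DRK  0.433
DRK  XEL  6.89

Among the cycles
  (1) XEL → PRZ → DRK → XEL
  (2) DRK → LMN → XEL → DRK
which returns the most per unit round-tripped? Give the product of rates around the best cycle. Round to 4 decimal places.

1.1009

(1) 0.369 × 0.433 × 6.89 = 1.10086
(2) 6.17 × 1 × 0.144 = 0.88848
Highest is cycle (1) at 1.1009 (>1, arbitrage).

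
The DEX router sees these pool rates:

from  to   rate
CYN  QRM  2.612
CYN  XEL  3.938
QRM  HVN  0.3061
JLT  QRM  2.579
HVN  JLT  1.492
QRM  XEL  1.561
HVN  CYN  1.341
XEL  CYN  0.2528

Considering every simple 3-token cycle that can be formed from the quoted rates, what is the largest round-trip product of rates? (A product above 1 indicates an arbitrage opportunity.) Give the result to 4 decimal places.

QRM→HVN→JLT→QRM: 0.3061 × 1.492 × 2.579 = 1.17783
QRM→HVN→CYN→QRM: 0.3061 × 1.341 × 2.612 = 1.07217
QRM→XEL→CYN→QRM: 1.561 × 0.2528 × 2.612 = 1.03075
Maximum is QRM→HVN→JLT→QRM at 1.1778; arbitrage exists.

1.1778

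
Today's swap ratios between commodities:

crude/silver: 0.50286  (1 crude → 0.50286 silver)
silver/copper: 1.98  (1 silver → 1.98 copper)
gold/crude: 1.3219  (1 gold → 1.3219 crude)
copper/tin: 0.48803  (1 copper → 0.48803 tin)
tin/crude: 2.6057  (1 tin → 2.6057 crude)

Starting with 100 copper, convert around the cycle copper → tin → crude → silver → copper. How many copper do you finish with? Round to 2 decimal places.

126.61

100 copper × 0.48803 = 48.803 tin
48.803 tin × 2.6057 = 127.1659771 crude
127.1659771 crude × 0.50286 = 63.946683244506 silver
63.946683244506 silver × 1.98 = 126.61443282412188 copper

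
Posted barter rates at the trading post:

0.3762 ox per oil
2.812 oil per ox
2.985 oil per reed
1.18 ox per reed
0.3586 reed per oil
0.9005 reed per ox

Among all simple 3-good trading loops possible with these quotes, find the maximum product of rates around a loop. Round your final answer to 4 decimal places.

oil→reed→ox→oil: 0.3586 × 1.18 × 2.812 = 1.18989
oil→ox→reed→oil: 0.3762 × 0.9005 × 2.985 = 1.01122
Maximum is oil→reed→ox→oil at 1.1899; arbitrage exists.

1.1899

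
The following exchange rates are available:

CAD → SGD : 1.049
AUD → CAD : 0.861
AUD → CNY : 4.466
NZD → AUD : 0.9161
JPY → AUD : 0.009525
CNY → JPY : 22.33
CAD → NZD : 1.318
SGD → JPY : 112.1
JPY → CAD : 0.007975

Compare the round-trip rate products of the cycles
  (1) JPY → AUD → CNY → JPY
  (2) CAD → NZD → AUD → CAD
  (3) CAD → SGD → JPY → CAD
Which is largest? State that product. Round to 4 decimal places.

1.0396

(1) 0.009525 × 4.466 × 22.33 = 0.94989
(2) 1.318 × 0.9161 × 0.861 = 1.03959
(3) 1.049 × 112.1 × 0.007975 = 0.93780
Highest is cycle (2) at 1.0396 (>1, arbitrage).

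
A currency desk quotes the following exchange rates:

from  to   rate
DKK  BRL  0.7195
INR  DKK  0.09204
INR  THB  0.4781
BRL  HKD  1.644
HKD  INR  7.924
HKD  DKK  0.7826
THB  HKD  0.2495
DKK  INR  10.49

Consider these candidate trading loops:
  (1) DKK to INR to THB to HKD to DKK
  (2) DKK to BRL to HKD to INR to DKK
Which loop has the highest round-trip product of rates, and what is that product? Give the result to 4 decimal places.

(1) 10.49 × 0.4781 × 0.2495 × 0.7826 = 0.97927
(2) 0.7195 × 1.644 × 7.924 × 0.09204 = 0.86269
Highest is cycle (1) at 0.9793 (≤1, no arbitrage).

0.9793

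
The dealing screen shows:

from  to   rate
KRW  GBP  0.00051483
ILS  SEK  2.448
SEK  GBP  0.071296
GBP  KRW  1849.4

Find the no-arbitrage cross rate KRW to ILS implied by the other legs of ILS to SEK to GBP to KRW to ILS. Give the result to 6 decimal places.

Known legs of the cycle: 2.448 × 0.071296 × 1849.4 = 322.7806052352
For no arbitrage the full-cycle product must be 1, so the missing rate is 1 / 322.7806052352 ≈ 0.00309808.

0.003098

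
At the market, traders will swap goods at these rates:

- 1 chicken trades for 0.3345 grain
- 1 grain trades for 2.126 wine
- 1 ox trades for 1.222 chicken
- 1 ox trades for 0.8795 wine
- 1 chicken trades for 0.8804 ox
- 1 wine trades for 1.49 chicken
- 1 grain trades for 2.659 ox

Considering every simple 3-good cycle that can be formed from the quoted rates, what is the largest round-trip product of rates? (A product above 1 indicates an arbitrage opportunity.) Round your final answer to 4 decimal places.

wine→chicken→ox→wine: 1.49 × 0.8804 × 0.8795 = 1.15372
grain→ox→chicken→grain: 2.659 × 1.222 × 0.3345 = 1.08689
wine→chicken→grain→wine: 1.49 × 0.3345 × 2.126 = 1.05961
Maximum is wine→chicken→ox→wine at 1.1537; arbitrage exists.

1.1537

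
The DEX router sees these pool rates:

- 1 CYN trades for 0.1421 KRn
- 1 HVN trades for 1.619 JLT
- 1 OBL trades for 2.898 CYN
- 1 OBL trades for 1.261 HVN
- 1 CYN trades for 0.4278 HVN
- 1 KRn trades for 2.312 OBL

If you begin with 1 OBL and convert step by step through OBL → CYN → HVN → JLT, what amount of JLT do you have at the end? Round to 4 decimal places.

2.0072

1 OBL × 2.898 = 2.898 CYN
2.898 CYN × 0.4278 = 1.2397644 HVN
1.2397644 HVN × 1.619 = 2.0071785636 JLT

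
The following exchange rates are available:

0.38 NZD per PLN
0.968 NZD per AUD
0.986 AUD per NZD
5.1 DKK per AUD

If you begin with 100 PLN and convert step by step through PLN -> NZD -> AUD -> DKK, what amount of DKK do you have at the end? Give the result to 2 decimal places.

100 PLN × 0.38 = 38 NZD
38 NZD × 0.986 = 37.468 AUD
37.468 AUD × 5.1 = 191.0868 DKK

191.09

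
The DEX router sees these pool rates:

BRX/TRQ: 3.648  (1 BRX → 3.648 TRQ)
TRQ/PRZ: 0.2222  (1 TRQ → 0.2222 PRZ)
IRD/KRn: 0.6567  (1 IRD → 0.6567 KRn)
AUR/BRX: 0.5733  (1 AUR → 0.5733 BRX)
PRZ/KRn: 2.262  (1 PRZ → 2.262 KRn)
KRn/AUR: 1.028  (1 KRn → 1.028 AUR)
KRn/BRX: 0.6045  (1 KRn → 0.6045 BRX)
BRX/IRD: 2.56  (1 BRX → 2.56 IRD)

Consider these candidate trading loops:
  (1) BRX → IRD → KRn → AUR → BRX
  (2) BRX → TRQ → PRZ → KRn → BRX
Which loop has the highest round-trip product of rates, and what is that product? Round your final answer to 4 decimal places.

1.1084

(1) 2.56 × 0.6567 × 1.028 × 0.5733 = 0.99079
(2) 3.648 × 0.2222 × 2.262 × 0.6045 = 1.10838
Highest is cycle (2) at 1.1084 (>1, arbitrage).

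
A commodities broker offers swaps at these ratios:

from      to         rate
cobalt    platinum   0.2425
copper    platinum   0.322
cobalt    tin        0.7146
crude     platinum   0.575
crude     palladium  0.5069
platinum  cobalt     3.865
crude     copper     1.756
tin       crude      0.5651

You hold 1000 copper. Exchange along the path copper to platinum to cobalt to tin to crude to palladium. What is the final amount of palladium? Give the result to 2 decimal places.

254.75

1000 copper × 0.322 = 322 platinum
322 platinum × 3.865 = 1244.53 cobalt
1244.53 cobalt × 0.7146 = 889.341138 tin
889.341138 tin × 0.5651 = 502.5666770838 crude
502.5666770838 crude × 0.5069 = 254.75104861377822 palladium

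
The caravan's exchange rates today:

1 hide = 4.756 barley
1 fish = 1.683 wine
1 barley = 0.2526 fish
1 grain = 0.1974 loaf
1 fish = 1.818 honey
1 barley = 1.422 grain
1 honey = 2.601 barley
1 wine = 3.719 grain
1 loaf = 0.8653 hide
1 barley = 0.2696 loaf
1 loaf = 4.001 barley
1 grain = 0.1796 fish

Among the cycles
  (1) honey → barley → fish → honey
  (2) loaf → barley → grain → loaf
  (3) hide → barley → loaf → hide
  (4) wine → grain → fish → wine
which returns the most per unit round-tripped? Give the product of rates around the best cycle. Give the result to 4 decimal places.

1.1944

(1) 2.601 × 0.2526 × 1.818 = 1.19445
(2) 4.001 × 1.422 × 0.1974 = 1.12309
(3) 4.756 × 0.2696 × 0.8653 = 1.10950
(4) 3.719 × 0.1796 × 1.683 = 1.12413
Highest is cycle (1) at 1.1944 (>1, arbitrage).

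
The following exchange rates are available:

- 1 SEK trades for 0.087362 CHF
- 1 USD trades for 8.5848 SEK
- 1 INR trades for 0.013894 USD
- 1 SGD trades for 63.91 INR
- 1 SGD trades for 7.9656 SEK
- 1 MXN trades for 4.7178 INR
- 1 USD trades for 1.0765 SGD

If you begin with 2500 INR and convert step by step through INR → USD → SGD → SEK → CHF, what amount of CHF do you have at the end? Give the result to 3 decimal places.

26.021

2500 INR × 0.013894 = 34.735 USD
34.735 USD × 1.0765 = 37.3922275 SGD
37.3922275 SGD × 7.9656 = 297.851527374 SEK
297.851527374 SEK × 0.087362 = 26.020905134447388 CHF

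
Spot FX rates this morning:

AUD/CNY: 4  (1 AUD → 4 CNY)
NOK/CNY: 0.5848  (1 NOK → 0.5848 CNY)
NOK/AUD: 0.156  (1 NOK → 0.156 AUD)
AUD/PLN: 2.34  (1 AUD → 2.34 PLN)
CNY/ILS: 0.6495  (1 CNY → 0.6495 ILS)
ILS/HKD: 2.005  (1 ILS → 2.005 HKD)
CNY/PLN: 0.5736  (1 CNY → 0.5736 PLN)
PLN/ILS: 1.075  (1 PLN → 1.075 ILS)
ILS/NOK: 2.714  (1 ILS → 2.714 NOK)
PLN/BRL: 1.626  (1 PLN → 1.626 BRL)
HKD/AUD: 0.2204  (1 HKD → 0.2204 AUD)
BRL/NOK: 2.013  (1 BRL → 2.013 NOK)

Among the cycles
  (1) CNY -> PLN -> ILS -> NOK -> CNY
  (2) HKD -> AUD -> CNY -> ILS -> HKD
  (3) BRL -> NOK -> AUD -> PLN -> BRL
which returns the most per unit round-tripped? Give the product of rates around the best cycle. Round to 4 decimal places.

1.1948

(1) 0.5736 × 1.075 × 2.714 × 0.5848 = 0.97867
(2) 0.2204 × 4 × 0.6495 × 2.005 = 1.14806
(3) 2.013 × 0.156 × 2.34 × 1.626 = 1.19483
Highest is cycle (3) at 1.1948 (>1, arbitrage).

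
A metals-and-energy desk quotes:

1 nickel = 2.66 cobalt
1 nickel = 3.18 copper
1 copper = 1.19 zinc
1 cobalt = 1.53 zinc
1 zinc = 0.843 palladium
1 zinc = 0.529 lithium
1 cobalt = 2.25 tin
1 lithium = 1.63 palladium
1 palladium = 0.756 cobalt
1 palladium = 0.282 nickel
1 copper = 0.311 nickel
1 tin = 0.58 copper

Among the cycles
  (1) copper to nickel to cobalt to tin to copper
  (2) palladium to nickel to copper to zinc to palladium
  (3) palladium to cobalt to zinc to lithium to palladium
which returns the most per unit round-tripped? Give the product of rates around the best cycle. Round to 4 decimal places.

1.0796

(1) 0.311 × 2.66 × 2.25 × 0.58 = 1.07957
(2) 0.282 × 3.18 × 1.19 × 0.843 = 0.89960
(3) 0.756 × 1.53 × 0.529 × 1.63 = 0.99737
Highest is cycle (1) at 1.0796 (>1, arbitrage).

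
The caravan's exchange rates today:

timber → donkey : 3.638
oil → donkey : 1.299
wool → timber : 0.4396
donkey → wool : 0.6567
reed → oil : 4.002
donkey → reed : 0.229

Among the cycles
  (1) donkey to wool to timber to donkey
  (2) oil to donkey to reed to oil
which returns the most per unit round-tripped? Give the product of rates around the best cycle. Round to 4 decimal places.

1.1905

(1) 0.6567 × 0.4396 × 3.638 = 1.05024
(2) 1.299 × 0.229 × 4.002 = 1.19048
Highest is cycle (2) at 1.1905 (>1, arbitrage).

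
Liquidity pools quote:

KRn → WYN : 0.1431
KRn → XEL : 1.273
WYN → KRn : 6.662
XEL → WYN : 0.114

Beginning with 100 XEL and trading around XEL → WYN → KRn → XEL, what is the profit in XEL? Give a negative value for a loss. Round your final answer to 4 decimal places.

-3.3197

100 XEL × 0.114 = 11.4 WYN
11.4 WYN × 6.662 = 75.9468 KRn
75.9468 KRn × 1.273 = 96.6802764 XEL
Net change: 96.6802764 − 100 = -3.3197236 XEL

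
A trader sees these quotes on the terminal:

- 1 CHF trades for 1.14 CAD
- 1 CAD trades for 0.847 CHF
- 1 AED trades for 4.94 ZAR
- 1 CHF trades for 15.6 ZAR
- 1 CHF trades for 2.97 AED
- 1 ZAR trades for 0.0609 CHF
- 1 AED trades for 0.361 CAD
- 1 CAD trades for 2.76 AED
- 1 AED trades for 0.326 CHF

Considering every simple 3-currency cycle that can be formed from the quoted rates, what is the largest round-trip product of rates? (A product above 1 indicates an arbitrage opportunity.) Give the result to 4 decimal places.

CHF→CAD→AED→CHF: 1.14 × 2.76 × 0.326 = 1.02573
CHF→AED→CAD→CHF: 2.97 × 0.361 × 0.847 = 0.90813
ZAR→CHF→AED→ZAR: 0.0609 × 2.97 × 4.94 = 0.89351
Maximum is CHF→CAD→AED→CHF at 1.0257; arbitrage exists.

1.0257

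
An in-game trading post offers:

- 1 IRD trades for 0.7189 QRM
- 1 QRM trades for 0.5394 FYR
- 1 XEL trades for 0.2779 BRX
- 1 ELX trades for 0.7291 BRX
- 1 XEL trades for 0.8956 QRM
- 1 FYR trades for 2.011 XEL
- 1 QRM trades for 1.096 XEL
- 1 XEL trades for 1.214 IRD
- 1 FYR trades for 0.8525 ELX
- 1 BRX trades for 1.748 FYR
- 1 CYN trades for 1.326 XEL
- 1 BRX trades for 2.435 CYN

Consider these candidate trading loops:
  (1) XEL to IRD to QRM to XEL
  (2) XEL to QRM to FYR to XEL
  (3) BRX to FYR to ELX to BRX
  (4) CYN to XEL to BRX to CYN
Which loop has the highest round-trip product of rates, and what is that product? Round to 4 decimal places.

1.0865

(1) 1.214 × 0.7189 × 1.096 = 0.95653
(2) 0.8956 × 0.5394 × 2.011 = 0.97149
(3) 1.748 × 0.8525 × 0.7291 = 1.08648
(4) 1.326 × 0.2779 × 2.435 = 0.89729
Highest is cycle (3) at 1.0865 (>1, arbitrage).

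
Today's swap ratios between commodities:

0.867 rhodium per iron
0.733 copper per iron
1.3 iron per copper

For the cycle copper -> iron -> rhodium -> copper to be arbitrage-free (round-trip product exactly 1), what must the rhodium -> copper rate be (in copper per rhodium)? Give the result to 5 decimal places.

0.88723

Known legs of the cycle: 1.3 × 0.867 = 1.1271
For no arbitrage the full-cycle product must be 1, so the missing rate is 1 / 1.1271 ≈ 0.8872327.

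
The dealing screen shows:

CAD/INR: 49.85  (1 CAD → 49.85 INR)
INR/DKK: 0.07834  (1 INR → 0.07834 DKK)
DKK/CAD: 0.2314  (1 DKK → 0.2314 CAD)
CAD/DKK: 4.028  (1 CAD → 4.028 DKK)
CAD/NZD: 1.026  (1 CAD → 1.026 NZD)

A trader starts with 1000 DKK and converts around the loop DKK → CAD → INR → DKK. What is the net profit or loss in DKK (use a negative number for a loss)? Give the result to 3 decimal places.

-96.325

1000 DKK × 0.2314 = 231.4 CAD
231.4 CAD × 49.85 = 11535.29 INR
11535.29 INR × 0.07834 = 903.6746186 DKK
Net change: 903.6746186 − 1000 = -96.3253814 DKK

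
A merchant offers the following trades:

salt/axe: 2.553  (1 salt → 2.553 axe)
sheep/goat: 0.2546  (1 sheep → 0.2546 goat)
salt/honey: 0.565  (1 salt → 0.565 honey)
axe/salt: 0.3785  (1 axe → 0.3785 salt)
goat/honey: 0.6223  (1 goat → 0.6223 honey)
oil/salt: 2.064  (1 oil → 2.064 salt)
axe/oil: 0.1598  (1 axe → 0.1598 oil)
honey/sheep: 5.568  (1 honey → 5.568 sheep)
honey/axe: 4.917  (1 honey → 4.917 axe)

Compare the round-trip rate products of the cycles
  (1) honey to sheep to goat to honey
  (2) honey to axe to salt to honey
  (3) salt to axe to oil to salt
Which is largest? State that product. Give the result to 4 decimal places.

(1) 5.568 × 0.2546 × 0.6223 = 0.88218
(2) 4.917 × 0.3785 × 0.565 = 1.05151
(3) 2.553 × 0.1598 × 2.064 = 0.84205
Highest is cycle (2) at 1.0515 (>1, arbitrage).

1.0515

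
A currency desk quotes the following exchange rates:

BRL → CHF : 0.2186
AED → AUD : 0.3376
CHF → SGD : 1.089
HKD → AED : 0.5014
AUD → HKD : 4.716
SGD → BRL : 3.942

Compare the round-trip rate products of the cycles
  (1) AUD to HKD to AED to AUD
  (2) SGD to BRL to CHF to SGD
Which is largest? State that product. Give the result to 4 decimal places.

0.9384

(1) 4.716 × 0.5014 × 0.3376 = 0.79829
(2) 3.942 × 0.2186 × 1.089 = 0.93841
Highest is cycle (2) at 0.9384 (≤1, no arbitrage).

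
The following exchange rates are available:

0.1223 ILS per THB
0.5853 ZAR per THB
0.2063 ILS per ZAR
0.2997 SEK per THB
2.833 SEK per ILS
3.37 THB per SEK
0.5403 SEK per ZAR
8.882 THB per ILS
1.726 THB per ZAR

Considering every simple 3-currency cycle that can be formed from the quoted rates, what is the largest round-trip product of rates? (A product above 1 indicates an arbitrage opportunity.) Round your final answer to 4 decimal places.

SEK→THB→ILS→SEK: 3.37 × 0.1223 × 2.833 = 1.16762
ZAR→ILS→THB→ZAR: 0.2063 × 8.882 × 0.5853 = 1.07248
ZAR→SEK→THB→ZAR: 0.5403 × 3.37 × 0.5853 = 1.06572
Maximum is SEK→THB→ILS→SEK at 1.1676; arbitrage exists.

1.1676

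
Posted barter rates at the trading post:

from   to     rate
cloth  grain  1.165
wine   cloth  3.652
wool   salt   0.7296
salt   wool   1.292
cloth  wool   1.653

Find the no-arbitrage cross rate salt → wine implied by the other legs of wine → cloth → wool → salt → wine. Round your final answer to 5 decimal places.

Known legs of the cycle: 3.652 × 1.653 × 0.7296 = 4.4044171776
For no arbitrage the full-cycle product must be 1, so the missing rate is 1 / 4.4044171776 ≈ 0.2270448.

0.22704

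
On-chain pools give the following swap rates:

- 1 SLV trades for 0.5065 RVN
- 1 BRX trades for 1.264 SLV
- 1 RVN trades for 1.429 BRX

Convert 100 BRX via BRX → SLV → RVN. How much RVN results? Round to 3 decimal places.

100 BRX × 1.264 = 126.4 SLV
126.4 SLV × 0.5065 = 64.0216 RVN

64.022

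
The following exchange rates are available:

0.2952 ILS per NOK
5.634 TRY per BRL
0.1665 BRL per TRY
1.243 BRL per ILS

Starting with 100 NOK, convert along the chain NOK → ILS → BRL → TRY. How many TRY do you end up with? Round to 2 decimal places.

206.73

100 NOK × 0.2952 = 29.52 ILS
29.52 ILS × 1.243 = 36.69336 BRL
36.69336 BRL × 5.634 = 206.73039024 TRY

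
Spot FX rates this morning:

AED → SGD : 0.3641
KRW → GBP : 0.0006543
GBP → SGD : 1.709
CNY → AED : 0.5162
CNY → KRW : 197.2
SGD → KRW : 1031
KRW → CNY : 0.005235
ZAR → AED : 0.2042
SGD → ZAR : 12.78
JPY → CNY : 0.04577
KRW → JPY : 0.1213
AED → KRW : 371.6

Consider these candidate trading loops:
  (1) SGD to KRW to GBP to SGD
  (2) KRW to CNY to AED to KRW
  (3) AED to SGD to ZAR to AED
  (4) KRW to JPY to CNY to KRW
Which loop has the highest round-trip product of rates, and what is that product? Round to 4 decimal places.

1.1529

(1) 1031 × 0.0006543 × 1.709 = 1.15286
(2) 0.005235 × 0.5162 × 371.6 = 1.00418
(3) 0.3641 × 12.78 × 0.2042 = 0.95018
(4) 0.1213 × 0.04577 × 197.2 = 1.09483
Highest is cycle (1) at 1.1529 (>1, arbitrage).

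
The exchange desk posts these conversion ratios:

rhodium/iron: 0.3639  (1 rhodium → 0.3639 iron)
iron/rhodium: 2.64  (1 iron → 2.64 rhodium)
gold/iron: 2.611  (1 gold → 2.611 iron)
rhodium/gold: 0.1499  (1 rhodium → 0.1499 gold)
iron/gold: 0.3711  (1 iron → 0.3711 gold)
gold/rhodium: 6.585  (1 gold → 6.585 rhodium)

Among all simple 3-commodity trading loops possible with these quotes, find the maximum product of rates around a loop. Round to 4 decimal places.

gold→iron→rhodium→gold: 2.611 × 2.64 × 0.1499 = 1.03327
gold→rhodium→iron→gold: 6.585 × 0.3639 × 0.3711 = 0.88926
Maximum is gold→iron→rhodium→gold at 1.0333; arbitrage exists.

1.0333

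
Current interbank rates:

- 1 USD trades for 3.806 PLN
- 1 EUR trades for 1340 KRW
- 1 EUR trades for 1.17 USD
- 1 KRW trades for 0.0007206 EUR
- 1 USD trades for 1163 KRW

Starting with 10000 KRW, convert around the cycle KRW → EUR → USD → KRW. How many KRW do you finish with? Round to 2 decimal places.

10000 KRW × 0.0007206 = 7.206 EUR
7.206 EUR × 1.17 = 8.43102 USD
8.43102 USD × 1163 = 9805.27626 KRW

9805.28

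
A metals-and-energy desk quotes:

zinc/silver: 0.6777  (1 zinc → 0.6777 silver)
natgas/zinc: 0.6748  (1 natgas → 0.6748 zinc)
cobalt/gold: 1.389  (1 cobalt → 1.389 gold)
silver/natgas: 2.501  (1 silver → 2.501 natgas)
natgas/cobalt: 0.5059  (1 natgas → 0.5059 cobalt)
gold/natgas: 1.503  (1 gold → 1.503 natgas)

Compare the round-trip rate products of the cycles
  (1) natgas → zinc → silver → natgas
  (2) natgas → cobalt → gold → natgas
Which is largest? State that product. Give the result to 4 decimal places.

(1) 0.6748 × 0.6777 × 2.501 = 1.14374
(2) 0.5059 × 1.389 × 1.503 = 1.05615
Highest is cycle (1) at 1.1437 (>1, arbitrage).

1.1437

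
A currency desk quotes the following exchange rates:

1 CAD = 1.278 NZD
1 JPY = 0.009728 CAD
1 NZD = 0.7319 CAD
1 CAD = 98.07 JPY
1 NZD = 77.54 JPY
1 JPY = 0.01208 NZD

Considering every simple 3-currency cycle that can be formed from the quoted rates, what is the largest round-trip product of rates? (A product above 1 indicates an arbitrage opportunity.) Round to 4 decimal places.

0.9640

NZD→JPY→CAD→NZD: 77.54 × 0.009728 × 1.278 = 0.96401
NZD→CAD→JPY→NZD: 0.7319 × 98.07 × 0.01208 = 0.86707
Maximum is NZD→JPY→CAD→NZD at 0.9640; no arbitrage — every cycle loses value.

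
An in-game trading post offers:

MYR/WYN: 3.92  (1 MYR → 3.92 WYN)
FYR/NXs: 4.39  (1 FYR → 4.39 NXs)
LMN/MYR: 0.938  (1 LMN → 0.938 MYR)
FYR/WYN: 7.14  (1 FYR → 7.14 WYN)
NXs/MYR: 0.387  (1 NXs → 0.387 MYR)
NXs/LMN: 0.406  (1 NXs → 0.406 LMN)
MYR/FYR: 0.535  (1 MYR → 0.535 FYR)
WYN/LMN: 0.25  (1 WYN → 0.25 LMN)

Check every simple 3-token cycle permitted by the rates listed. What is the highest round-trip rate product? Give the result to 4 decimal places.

MYR→WYN→LMN→MYR: 3.92 × 0.25 × 0.938 = 0.91924
FYR→NXs→MYR→FYR: 4.39 × 0.387 × 0.535 = 0.90893
Maximum is MYR→WYN→LMN→MYR at 0.9192; no arbitrage — every cycle loses value.

0.9192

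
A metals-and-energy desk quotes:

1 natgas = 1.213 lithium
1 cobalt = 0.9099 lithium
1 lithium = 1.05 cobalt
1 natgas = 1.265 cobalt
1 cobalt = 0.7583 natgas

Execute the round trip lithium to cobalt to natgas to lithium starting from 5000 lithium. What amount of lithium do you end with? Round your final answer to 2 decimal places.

5000 lithium × 1.05 = 5250 cobalt
5250 cobalt × 0.7583 = 3981.075 natgas
3981.075 natgas × 1.213 = 4829.043975 lithium

4829.04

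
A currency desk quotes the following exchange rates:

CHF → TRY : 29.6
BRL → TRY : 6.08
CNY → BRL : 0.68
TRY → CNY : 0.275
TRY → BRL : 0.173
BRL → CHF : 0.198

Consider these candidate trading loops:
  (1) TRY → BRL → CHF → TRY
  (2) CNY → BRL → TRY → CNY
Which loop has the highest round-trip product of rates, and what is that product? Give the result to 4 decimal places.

(1) 0.173 × 0.198 × 29.6 = 1.01392
(2) 0.68 × 6.08 × 0.275 = 1.13696
Highest is cycle (2) at 1.1370 (>1, arbitrage).

1.1370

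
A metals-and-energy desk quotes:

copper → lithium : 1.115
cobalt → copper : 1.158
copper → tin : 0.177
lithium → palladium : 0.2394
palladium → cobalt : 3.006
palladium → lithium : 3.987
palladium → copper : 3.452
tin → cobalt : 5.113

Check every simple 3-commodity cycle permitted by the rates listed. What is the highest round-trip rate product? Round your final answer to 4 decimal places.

1.0480

tin→cobalt→copper→tin: 5.113 × 1.158 × 0.177 = 1.04799
lithium→palladium→copper→lithium: 0.2394 × 3.452 × 1.115 = 0.92145
Maximum is tin→cobalt→copper→tin at 1.0480; arbitrage exists.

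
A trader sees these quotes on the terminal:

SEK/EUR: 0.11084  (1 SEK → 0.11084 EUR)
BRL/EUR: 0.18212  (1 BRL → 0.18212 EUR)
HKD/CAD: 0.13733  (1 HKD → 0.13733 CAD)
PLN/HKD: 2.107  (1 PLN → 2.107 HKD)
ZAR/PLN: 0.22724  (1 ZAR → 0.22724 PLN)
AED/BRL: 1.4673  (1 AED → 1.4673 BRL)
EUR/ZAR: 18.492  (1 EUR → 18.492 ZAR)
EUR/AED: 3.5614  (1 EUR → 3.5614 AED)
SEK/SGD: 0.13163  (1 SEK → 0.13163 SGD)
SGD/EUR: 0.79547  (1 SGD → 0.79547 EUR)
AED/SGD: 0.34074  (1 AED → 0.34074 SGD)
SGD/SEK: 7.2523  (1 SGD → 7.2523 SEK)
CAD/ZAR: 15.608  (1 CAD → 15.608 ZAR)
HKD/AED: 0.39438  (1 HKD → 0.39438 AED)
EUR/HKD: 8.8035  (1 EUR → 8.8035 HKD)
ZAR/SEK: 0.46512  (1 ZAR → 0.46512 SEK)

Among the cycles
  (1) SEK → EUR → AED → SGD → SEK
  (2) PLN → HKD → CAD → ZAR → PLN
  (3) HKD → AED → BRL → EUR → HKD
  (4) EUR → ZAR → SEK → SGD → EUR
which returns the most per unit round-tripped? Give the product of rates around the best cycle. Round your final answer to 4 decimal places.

1.0263

(1) 0.11084 × 3.5614 × 0.34074 × 7.2523 = 0.97548
(2) 2.107 × 0.13733 × 15.608 × 0.22724 = 1.02627
(3) 0.39438 × 1.4673 × 0.18212 × 8.8035 = 0.92778
(4) 18.492 × 0.46512 × 0.13163 × 0.79547 = 0.90059
Highest is cycle (2) at 1.0263 (>1, arbitrage).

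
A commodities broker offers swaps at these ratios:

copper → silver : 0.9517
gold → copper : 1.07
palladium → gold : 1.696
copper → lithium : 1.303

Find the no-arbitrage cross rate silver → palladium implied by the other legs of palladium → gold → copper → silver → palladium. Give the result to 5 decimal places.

0.57902

Known legs of the cycle: 1.696 × 1.07 × 0.9517 = 1.727069024
For no arbitrage the full-cycle product must be 1, so the missing rate is 1 / 1.727069024 ≈ 0.5790157.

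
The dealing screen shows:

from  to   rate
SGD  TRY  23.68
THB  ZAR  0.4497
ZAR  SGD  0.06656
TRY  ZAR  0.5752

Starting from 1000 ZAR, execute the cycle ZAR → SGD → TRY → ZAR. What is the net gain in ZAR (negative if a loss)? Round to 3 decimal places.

1000 ZAR × 0.06656 = 66.56 SGD
66.56 SGD × 23.68 = 1576.1408 TRY
1576.1408 TRY × 0.5752 = 906.59618816 ZAR
Net change: 906.59618816 − 1000 = -93.40381184 ZAR

-93.404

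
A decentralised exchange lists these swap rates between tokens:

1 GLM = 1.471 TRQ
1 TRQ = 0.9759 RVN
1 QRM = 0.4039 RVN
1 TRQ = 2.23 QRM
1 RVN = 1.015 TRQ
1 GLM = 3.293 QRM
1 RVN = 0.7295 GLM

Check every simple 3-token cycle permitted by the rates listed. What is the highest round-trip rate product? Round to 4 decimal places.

1.0472

GLM→TRQ→RVN→GLM: 1.471 × 0.9759 × 0.7295 = 1.04723
GLM→QRM→RVN→GLM: 3.293 × 0.4039 × 0.7295 = 0.97027
RVN→TRQ→QRM→RVN: 1.015 × 2.23 × 0.4039 = 0.91421
Maximum is GLM→TRQ→RVN→GLM at 1.0472; arbitrage exists.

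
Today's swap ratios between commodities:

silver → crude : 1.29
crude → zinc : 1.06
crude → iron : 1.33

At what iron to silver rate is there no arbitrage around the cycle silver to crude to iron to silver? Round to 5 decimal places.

Known legs of the cycle: 1.29 × 1.33 = 1.7157
For no arbitrage the full-cycle product must be 1, so the missing rate is 1 / 1.7157 ≈ 0.5828525.

0.58285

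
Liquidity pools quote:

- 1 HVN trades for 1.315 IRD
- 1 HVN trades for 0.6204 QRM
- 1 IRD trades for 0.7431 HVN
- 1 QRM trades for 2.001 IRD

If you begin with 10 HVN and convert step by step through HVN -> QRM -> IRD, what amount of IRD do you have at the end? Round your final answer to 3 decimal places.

12.414

10 HVN × 0.6204 = 6.204 QRM
6.204 QRM × 2.001 = 12.414204 IRD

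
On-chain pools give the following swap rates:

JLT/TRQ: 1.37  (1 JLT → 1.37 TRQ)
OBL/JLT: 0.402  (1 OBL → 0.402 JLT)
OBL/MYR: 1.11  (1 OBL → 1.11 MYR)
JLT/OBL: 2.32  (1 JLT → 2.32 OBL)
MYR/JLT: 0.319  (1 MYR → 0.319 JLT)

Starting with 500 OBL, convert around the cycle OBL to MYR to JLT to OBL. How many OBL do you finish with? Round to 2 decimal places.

410.74

500 OBL × 1.11 = 555 MYR
555 MYR × 0.319 = 177.045 JLT
177.045 JLT × 2.32 = 410.7444 OBL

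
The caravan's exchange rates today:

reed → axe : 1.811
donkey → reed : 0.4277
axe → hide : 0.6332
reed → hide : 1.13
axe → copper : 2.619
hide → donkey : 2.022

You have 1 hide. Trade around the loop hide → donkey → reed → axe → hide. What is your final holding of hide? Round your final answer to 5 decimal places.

0.99170

1 hide × 2.022 = 2.022 donkey
2.022 donkey × 0.4277 = 0.8648094 reed
0.8648094 reed × 1.811 = 1.5661698234 axe
1.5661698234 axe × 0.6332 = 0.99169873217688 hide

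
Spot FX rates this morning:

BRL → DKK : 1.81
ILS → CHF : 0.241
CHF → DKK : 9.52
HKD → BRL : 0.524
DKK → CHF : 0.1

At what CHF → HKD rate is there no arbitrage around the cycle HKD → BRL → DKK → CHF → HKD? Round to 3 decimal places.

Known legs of the cycle: 0.524 × 1.81 × 0.1 = 0.094844
For no arbitrage the full-cycle product must be 1, so the missing rate is 1 / 0.094844 ≈ 10.54363.

10.544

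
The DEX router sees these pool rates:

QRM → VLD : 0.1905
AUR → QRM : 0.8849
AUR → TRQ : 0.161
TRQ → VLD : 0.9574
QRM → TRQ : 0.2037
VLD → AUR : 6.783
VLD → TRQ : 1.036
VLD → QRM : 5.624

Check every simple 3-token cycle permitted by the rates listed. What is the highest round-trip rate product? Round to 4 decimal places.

1.1434

AUR→QRM→VLD→AUR: 0.8849 × 0.1905 × 6.783 = 1.14343
TRQ→VLD→QRM→TRQ: 0.9574 × 5.624 × 0.2037 = 1.09681
TRQ→VLD→AUR→TRQ: 0.9574 × 6.783 × 0.161 = 1.04554
Maximum is AUR→QRM→VLD→AUR at 1.1434; arbitrage exists.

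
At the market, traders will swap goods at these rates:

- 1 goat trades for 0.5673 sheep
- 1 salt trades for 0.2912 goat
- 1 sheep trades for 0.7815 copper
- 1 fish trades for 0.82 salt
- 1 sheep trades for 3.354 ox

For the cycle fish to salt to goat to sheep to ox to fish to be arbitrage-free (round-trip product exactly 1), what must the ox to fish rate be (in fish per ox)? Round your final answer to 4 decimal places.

Known legs of the cycle: 0.82 × 0.2912 × 0.5673 × 3.354 = 0.4543400953728
For no arbitrage the full-cycle product must be 1, so the missing rate is 1 / 0.4543400953728 ≈ 2.200994.

2.2010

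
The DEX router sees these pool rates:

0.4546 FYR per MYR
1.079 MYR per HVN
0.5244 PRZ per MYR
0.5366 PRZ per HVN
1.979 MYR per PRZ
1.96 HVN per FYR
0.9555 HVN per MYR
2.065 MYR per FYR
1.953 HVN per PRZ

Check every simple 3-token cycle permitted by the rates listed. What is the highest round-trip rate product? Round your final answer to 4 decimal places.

PRZ→HVN→MYR→PRZ: 1.953 × 1.079 × 0.5244 = 1.10506
PRZ→MYR→HVN→PRZ: 1.979 × 0.9555 × 0.5366 = 1.01468
MYR→FYR→HVN→MYR: 0.4546 × 1.96 × 1.079 = 0.96141
Maximum is PRZ→HVN→MYR→PRZ at 1.1051; arbitrage exists.

1.1051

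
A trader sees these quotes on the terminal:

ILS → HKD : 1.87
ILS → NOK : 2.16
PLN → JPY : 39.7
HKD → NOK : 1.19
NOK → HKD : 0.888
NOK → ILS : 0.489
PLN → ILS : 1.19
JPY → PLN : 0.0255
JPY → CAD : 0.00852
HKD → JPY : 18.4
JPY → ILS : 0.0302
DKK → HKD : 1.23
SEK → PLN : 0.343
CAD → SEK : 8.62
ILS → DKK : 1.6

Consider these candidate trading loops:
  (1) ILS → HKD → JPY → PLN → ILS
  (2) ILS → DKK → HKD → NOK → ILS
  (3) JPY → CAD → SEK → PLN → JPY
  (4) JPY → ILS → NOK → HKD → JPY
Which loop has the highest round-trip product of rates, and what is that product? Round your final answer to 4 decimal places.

(1) 1.87 × 18.4 × 0.0255 × 1.19 = 1.04411
(2) 1.6 × 1.23 × 1.19 × 0.489 = 1.14520
(3) 0.00852 × 8.62 × 0.343 × 39.7 = 1.00007
(4) 0.0302 × 2.16 × 0.888 × 18.4 = 1.06584
Highest is cycle (2) at 1.1452 (>1, arbitrage).

1.1452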